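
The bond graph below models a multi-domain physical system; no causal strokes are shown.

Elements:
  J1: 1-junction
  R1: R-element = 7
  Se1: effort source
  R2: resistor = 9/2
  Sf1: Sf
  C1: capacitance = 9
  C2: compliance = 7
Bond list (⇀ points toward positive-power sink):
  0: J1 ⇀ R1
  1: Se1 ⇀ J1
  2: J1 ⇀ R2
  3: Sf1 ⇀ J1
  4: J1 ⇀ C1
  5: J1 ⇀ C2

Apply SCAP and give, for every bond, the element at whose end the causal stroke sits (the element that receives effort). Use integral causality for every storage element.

β1 stroke→J1  (Se1 (Se) sets effort on bond)
β3 stroke→Sf1  (source Sf1 imposes f)
β0 stroke→J1  (J1 flow already set via bond 3)
β2 stroke→J1  (J1: bond 3 brought flow, rest push out)
β4 stroke→J1  (J1 flow already set via bond 3)
β5 stroke→J1  (J1 flow already set via bond 3)

β0 stroke→J1
β1 stroke→J1
β2 stroke→J1
β3 stroke→Sf1
β4 stroke→J1
β5 stroke→J1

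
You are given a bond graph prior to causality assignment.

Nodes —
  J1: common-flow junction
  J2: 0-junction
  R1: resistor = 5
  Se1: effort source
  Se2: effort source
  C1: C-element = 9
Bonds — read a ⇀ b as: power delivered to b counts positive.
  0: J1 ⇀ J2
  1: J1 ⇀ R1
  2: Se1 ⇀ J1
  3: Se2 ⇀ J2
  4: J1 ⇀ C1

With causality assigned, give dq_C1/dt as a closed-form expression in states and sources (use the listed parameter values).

dq_C1/dt = E_Se1/5 - E_Se2/5 - q_C1/45

β2 stroke at J1  (Se1: effort source, stroke at far end)
β3 stroke at J2  (Se2 fixes effort; stroke away)
β0 stroke at J1  (0-jn J2 has e-setter on 3)
β4 stroke at J1  (C1 integral (e out))
β1 stroke at R1  (J1 needs exactly one f-in)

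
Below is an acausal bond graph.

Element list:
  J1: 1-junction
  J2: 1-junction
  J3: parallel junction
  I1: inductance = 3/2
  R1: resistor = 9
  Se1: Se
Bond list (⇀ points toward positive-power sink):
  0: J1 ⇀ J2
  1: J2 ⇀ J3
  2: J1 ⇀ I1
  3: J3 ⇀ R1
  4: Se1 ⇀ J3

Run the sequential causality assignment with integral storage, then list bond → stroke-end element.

#4 stroke at J3  (Se1 fixes effort; stroke away)
#1 stroke at J2  (common-e at J3 fixed by 4)
#3 stroke at R1  (J3 effort already set via bond 4)
#0 stroke at J1  (closing 1-jn rule on J2)
#2 stroke at I1  (J1: last free bond brings flow in)

#0 stroke at J1
#1 stroke at J2
#2 stroke at I1
#3 stroke at R1
#4 stroke at J3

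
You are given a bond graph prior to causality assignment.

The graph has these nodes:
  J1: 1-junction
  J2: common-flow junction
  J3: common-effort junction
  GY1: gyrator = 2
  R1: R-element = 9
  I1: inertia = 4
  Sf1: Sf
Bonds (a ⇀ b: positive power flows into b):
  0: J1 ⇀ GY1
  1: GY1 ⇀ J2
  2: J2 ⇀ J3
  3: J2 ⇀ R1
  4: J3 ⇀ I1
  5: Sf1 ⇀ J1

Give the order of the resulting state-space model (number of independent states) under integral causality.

bond 5 |Sf1  (Sf1: flow source, stroke at near end)
bond 0 |J1  (J1: bond 5 brought flow, rest push out)
bond 1 |J2  (GY GY1: same side as bond 0)
bond 4 |I1  (I1 integral (f out))
bond 2 |J3  (closing 0-jn rule on J3)
bond 3 |J2  (1-jn J2 has f-setter on 2)

1  (I1 all integral)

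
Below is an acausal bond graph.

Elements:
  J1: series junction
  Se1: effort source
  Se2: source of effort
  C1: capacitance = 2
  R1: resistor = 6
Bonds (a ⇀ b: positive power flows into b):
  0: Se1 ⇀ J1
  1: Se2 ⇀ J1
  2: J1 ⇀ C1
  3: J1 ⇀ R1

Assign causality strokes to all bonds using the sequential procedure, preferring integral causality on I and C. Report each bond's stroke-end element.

b0 |J1
b1 |J1
b2 |J1
b3 |R1

b0 |J1  (source Se1 imposes e)
b1 |J1  (Se2 (Se) sets effort on bond)
b2 |J1  (C1 outputs effort q/C1)
b3 |R1  (only one flow-in slot at J1)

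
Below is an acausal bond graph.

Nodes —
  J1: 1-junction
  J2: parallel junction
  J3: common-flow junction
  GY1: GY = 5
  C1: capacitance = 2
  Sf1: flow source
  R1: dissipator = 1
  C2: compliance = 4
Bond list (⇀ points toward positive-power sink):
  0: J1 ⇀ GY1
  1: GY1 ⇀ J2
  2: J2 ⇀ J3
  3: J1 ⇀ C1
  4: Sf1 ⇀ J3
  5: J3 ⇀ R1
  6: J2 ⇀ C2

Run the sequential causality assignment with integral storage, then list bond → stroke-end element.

β4 stroke→Sf1  (Sf1 (Sf) sets flow on bond)
β2 stroke→J3  (J3 flow already set via bond 4)
β5 stroke→J3  (J3 flow already set via bond 4)
β3 stroke→J1  (prefer integral on C1)
β0 stroke→GY1  (only one flow-in slot at J1)
β1 stroke→GY1  (GY1: gyrator matches bond 0)
β6 stroke→J2  (only one effort-in slot at J2)

bond 0 |GY1
bond 1 |GY1
bond 2 |J3
bond 3 |J1
bond 4 |Sf1
bond 5 |J3
bond 6 |J2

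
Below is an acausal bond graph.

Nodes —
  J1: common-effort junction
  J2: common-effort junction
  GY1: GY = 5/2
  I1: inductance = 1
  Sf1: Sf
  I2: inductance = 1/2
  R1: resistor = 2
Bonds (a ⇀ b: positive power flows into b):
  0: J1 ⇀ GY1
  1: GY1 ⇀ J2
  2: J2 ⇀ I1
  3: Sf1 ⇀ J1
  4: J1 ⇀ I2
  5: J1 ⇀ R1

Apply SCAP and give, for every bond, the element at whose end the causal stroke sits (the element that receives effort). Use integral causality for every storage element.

β3 stroke at Sf1  (source Sf1 imposes f)
β2 stroke at I1  (prefer integral on I1)
β1 stroke at J2  (J2: last free bond brings effort in)
β0 stroke at J1  (GY1: gyrator matches bond 1)
β4 stroke at I2  (J1 effort already set via bond 0)
β5 stroke at R1  (common-e at J1 fixed by 0)

#0 |J1
#1 |J2
#2 |I1
#3 |Sf1
#4 |I2
#5 |R1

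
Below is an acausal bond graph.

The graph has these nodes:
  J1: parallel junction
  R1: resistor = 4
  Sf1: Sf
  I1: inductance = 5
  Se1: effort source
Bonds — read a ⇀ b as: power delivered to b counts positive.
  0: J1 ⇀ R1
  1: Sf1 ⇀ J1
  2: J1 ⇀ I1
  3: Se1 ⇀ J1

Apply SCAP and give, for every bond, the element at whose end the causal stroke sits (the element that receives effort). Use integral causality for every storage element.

bond 0 stroke at R1
bond 1 stroke at Sf1
bond 2 stroke at I1
bond 3 stroke at J1

#1 |Sf1  (source Sf1 imposes f)
#3 |J1  (source Se1 imposes e)
#0 |R1  (common-e at J1 fixed by 3)
#2 |I1  (common-e at J1 fixed by 3)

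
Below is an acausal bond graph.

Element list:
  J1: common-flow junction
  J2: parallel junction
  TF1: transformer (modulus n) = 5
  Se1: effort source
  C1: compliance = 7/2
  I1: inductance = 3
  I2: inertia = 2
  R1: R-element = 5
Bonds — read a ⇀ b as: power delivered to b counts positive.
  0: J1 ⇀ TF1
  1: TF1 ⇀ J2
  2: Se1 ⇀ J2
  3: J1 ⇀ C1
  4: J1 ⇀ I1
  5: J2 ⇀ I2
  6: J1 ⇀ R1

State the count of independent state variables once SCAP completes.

3  (C1, I1, I2 all integral)

bond 2 stroke at J2  (Se1: effort source, stroke at far end)
bond 1 stroke at TF1  (J2: bond 2 brought effort, rest push out)
bond 5 stroke at I2  (J2 effort already set via bond 2)
bond 0 stroke at J1  (TF TF1: opposite of bond 1)
bond 3 stroke at J1  (prefer integral on C1)
bond 4 stroke at I1  (I1 outputs flow p/I1)
bond 6 stroke at J1  (J1: bond 4 brought flow, rest push out)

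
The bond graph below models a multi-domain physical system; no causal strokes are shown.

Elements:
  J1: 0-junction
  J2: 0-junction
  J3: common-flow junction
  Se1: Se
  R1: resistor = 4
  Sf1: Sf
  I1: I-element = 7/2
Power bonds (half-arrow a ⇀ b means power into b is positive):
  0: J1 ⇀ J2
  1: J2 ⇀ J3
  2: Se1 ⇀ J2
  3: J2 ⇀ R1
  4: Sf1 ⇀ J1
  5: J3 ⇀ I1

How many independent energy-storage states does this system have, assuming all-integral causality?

1  (I1 all integral)

bond 2 stroke→J2  (source Se1 imposes e)
bond 4 stroke→Sf1  (Sf1 fixes flow; stroke at Sf1)
bond 0 stroke→J1  (J1: last free bond brings effort in)
bond 1 stroke→J3  (J2 effort already set via bond 2)
bond 3 stroke→R1  (0-jn J2 has e-setter on 2)
bond 5 stroke→I1  (closing 1-jn rule on J3)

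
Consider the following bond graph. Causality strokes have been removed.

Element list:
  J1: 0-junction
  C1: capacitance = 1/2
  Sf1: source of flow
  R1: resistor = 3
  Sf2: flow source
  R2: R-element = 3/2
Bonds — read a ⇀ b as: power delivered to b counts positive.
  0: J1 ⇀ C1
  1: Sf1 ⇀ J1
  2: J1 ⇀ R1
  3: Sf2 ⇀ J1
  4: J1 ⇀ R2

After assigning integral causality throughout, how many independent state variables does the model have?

#1 →Sf1  (Sf1 fixes flow; stroke at Sf1)
#3 →Sf2  (source Sf2 imposes f)
#0 →J1  (prefer integral on C1)
#2 →R1  (0-jn J1 has e-setter on 0)
#4 →R2  (0-jn J1 has e-setter on 0)

1  (C1 all integral)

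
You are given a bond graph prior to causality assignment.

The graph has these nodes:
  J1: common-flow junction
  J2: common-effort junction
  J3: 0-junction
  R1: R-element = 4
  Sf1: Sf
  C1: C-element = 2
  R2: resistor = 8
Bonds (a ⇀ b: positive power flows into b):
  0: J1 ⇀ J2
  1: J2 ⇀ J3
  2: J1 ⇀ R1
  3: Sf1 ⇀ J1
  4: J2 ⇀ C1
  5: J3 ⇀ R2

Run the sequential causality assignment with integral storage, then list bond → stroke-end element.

b0 |J1
b1 |J3
b2 |J1
b3 |Sf1
b4 |J2
b5 |R2

#3 stroke at Sf1  (Sf1 (Sf) sets flow on bond)
#0 stroke at J1  (common-f at J1 fixed by 3)
#2 stroke at J1  (J1 flow already set via bond 3)
#4 stroke at J2  (C1 outputs effort q/C1)
#1 stroke at J3  (0-jn J2 has e-setter on 4)
#5 stroke at R2  (0-jn J3 has e-setter on 1)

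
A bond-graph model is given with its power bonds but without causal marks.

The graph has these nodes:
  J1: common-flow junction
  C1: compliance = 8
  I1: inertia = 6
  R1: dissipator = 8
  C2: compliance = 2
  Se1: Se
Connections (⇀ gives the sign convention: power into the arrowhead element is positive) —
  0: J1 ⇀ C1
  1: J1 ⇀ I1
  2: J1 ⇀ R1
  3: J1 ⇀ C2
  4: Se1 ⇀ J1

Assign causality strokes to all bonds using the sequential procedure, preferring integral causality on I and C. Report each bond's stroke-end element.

β0 |J1
β1 |I1
β2 |J1
β3 |J1
β4 |J1

b4 |J1  (Se1 fixes effort; stroke away)
b0 |J1  (C1 outputs effort q/C1)
b1 |I1  (I1: I, integral causality)
b2 |J1  (1-jn J1 has f-setter on 1)
b3 |J1  (common-f at J1 fixed by 1)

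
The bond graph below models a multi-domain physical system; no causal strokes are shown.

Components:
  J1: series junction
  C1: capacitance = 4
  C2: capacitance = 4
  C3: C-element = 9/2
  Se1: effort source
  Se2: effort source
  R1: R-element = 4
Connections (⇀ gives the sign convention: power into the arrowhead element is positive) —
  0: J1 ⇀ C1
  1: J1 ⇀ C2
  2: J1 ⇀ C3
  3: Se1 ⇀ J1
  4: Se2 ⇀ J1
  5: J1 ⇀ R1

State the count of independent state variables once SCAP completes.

3  (C1, C2, C3 all integral)

bond 3 stroke→J1  (Se1 (Se) sets effort on bond)
bond 4 stroke→J1  (source Se2 imposes e)
bond 0 stroke→J1  (C1: C, integral causality)
bond 1 stroke→J1  (C2: C, integral causality)
bond 2 stroke→J1  (C3 outputs effort q/C3)
bond 5 stroke→R1  (J1 needs exactly one f-in)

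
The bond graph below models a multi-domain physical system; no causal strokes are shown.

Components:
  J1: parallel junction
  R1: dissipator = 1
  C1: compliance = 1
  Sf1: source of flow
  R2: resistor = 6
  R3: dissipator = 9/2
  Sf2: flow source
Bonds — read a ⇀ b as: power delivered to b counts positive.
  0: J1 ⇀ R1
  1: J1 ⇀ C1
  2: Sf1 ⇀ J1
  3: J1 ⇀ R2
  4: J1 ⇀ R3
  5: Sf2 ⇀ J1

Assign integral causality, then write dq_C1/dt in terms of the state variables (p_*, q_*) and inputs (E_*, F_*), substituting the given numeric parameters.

b2 |Sf1  (Sf1 fixes flow; stroke at Sf1)
b5 |Sf2  (Sf2 fixes flow; stroke at Sf2)
b1 |J1  (C1 integral (e out))
b0 |R1  (J1: bond 1 brought effort, rest push out)
b3 |R2  (J1 effort already set via bond 1)
b4 |R3  (0-jn J1 has e-setter on 1)

dq_C1/dt = F_Sf1 + F_Sf2 - 25*q_C1/18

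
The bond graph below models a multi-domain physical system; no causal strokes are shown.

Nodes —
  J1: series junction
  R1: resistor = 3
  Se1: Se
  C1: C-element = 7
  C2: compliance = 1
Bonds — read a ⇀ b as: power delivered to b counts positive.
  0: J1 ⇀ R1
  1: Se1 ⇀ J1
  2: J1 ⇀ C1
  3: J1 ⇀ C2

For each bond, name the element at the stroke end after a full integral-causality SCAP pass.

b1 stroke at J1  (Se1 fixes effort; stroke away)
b2 stroke at J1  (C1 outputs effort q/C1)
b3 stroke at J1  (C2 integral (e out))
b0 stroke at R1  (J1 needs exactly one f-in)

β0 →R1
β1 →J1
β2 →J1
β3 →J1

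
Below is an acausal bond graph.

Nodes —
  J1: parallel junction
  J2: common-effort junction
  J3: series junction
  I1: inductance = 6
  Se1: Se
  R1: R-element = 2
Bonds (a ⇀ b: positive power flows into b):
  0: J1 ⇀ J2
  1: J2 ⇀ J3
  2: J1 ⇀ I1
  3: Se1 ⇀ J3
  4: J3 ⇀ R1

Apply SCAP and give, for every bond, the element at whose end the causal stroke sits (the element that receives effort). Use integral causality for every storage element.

b0 stroke at J1
b1 stroke at J2
b2 stroke at I1
b3 stroke at J3
b4 stroke at J3

bond 3 stroke at J3  (Se1: effort source, stroke at far end)
bond 2 stroke at I1  (I1 integral (f out))
bond 0 stroke at J1  (J1 needs exactly one e-in)
bond 1 stroke at J2  (closing 0-jn rule on J2)
bond 4 stroke at J3  (1-jn J3 has f-setter on 1)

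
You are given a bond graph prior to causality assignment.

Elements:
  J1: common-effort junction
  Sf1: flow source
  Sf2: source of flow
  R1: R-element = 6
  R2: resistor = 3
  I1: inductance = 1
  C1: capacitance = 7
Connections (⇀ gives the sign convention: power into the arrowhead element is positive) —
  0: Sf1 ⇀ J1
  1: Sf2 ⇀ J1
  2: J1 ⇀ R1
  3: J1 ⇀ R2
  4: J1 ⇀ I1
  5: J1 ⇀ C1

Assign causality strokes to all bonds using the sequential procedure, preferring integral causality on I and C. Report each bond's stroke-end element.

bond 0 →Sf1
bond 1 →Sf2
bond 2 →R1
bond 3 →R2
bond 4 →I1
bond 5 →J1

#0 |Sf1  (source Sf1 imposes f)
#1 |Sf2  (Sf2 (Sf) sets flow on bond)
#4 |I1  (I1: I, integral causality)
#5 |J1  (C1: C, integral causality)
#2 |R1  (J1 effort already set via bond 5)
#3 |R2  (common-e at J1 fixed by 5)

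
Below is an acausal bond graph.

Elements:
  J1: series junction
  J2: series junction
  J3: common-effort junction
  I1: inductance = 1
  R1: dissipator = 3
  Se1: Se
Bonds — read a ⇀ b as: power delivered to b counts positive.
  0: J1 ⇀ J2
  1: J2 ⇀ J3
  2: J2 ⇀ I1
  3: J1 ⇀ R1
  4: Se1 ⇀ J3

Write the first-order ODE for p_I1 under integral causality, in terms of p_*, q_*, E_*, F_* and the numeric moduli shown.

β4 |J3  (Se1 fixes effort; stroke away)
β1 |J2  (J3 effort already set via bond 4)
β2 |I1  (I1 integral (f out))
β0 |J2  (1-jn J2 has f-setter on 2)
β3 |J1  (common-f at J1 fixed by 0)

dp_I1/dt = -E_Se1 - 3*p_I1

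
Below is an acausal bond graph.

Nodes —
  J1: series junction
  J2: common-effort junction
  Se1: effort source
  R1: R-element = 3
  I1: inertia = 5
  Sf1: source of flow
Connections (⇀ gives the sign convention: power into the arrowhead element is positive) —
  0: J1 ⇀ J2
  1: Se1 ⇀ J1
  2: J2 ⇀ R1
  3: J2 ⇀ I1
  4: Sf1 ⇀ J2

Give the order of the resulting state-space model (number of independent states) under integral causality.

#1 stroke at J1  (Se1 fixes effort; stroke away)
#4 stroke at Sf1  (source Sf1 imposes f)
#0 stroke at J2  (J1: last free bond brings flow in)
#2 stroke at R1  (common-e at J2 fixed by 0)
#3 stroke at I1  (J2 effort already set via bond 0)

1  (I1 all integral)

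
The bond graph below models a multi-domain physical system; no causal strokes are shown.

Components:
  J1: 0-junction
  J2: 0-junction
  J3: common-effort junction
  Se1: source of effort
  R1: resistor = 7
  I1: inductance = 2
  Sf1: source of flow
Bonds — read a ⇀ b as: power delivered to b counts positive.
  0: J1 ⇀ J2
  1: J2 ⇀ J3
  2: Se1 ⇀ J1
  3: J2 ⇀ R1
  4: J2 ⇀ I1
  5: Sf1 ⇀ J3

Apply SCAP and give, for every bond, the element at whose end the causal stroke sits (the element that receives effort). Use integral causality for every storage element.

bond 2 stroke at J1  (Se1 fixes effort; stroke away)
bond 5 stroke at Sf1  (Sf1 (Sf) sets flow on bond)
bond 0 stroke at J2  (J1: bond 2 brought effort, rest push out)
bond 1 stroke at J3  (common-e at J2 fixed by 0)
bond 3 stroke at R1  (common-e at J2 fixed by 0)
bond 4 stroke at I1  (0-jn J2 has e-setter on 0)

b0 stroke at J2
b1 stroke at J3
b2 stroke at J1
b3 stroke at R1
b4 stroke at I1
b5 stroke at Sf1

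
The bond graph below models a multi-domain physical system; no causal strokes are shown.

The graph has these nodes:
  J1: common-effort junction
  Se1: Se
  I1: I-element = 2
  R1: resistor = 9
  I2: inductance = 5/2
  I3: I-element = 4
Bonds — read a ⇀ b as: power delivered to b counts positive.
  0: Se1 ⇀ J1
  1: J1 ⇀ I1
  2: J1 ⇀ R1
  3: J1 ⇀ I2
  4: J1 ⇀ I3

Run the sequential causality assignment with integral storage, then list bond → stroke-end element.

bond 0 stroke→J1  (Se1: effort source, stroke at far end)
bond 1 stroke→I1  (common-e at J1 fixed by 0)
bond 2 stroke→R1  (0-jn J1 has e-setter on 0)
bond 3 stroke→I2  (common-e at J1 fixed by 0)
bond 4 stroke→I3  (J1: bond 0 brought effort, rest push out)

β0 stroke at J1
β1 stroke at I1
β2 stroke at R1
β3 stroke at I2
β4 stroke at I3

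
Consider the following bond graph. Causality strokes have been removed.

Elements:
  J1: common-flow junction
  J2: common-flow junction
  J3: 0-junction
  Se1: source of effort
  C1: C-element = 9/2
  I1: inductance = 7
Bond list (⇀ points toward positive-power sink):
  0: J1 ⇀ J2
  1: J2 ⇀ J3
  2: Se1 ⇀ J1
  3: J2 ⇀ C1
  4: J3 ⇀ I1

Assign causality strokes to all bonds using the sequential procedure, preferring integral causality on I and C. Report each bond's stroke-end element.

β2 stroke at J1  (source Se1 imposes e)
β0 stroke at J2  (J1 needs exactly one f-in)
β3 stroke at J2  (C1: C, integral causality)
β1 stroke at J3  (only one flow-in slot at J2)
β4 stroke at I1  (J3: bond 1 brought effort, rest push out)

#0 stroke→J2
#1 stroke→J3
#2 stroke→J1
#3 stroke→J2
#4 stroke→I1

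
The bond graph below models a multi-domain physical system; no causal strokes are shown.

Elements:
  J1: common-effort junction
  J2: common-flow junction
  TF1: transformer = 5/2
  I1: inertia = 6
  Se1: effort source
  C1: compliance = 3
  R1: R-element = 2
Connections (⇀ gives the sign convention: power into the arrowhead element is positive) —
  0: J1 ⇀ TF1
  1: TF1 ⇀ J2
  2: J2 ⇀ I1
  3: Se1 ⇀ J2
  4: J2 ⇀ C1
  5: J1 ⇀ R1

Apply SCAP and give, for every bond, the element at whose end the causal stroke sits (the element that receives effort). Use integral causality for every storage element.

bond 0 stroke at TF1
bond 1 stroke at J2
bond 2 stroke at I1
bond 3 stroke at J2
bond 4 stroke at J2
bond 5 stroke at J1

β3 →J2  (Se1 (Se) sets effort on bond)
β2 →I1  (I1 outputs flow p/I1)
β1 →J2  (1-jn J2 has f-setter on 2)
β4 →J2  (1-jn J2 has f-setter on 2)
β0 →TF1  (TF TF1: opposite of bond 1)
β5 →J1  (only one effort-in slot at J1)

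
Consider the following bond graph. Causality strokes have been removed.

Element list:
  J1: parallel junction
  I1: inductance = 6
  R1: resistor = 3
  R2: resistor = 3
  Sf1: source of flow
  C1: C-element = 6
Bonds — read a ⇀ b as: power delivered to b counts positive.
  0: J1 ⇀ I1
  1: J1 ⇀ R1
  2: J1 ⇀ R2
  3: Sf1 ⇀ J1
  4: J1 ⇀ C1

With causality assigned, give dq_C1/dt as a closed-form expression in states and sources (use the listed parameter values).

β3 →Sf1  (Sf1 (Sf) sets flow on bond)
β0 →I1  (I1 integral (f out))
β4 →J1  (prefer integral on C1)
β1 →R1  (common-e at J1 fixed by 4)
β2 →R2  (J1: bond 4 brought effort, rest push out)

dq_C1/dt = F_Sf1 - p_I1/6 - q_C1/9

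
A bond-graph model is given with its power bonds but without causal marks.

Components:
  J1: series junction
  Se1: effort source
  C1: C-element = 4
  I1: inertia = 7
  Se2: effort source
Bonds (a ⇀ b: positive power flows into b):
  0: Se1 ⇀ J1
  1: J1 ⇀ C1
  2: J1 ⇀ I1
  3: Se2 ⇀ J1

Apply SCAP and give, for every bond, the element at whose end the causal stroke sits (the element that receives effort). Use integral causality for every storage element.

b0 stroke at J1  (Se1 fixes effort; stroke away)
b3 stroke at J1  (Se2 fixes effort; stroke away)
b1 stroke at J1  (C1 outputs effort q/C1)
b2 stroke at I1  (J1 needs exactly one f-in)

β0 stroke→J1
β1 stroke→J1
β2 stroke→I1
β3 stroke→J1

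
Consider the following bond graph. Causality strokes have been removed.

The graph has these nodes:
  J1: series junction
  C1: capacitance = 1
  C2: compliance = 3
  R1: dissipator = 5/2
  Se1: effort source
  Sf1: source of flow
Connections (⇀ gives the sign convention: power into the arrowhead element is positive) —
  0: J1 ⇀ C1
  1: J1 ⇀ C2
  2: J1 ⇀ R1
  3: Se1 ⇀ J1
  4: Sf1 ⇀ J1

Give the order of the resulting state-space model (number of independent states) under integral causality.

#3 |J1  (Se1: effort source, stroke at far end)
#4 |Sf1  (Sf1 (Sf) sets flow on bond)
#0 |J1  (1-jn J1 has f-setter on 4)
#1 |J1  (J1 flow already set via bond 4)
#2 |J1  (1-jn J1 has f-setter on 4)

2  (C1, C2 all integral)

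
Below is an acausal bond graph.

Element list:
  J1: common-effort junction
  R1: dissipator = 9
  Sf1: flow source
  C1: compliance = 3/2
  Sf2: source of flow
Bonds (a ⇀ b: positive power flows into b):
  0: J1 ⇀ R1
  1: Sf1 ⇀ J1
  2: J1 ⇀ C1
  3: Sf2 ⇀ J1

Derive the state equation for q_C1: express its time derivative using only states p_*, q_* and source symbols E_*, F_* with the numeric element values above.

b1 →Sf1  (source Sf1 imposes f)
b3 →Sf2  (Sf2 fixes flow; stroke at Sf2)
b2 →J1  (C1 outputs effort q/C1)
b0 →R1  (J1 effort already set via bond 2)

dq_C1/dt = F_Sf1 + F_Sf2 - 2*q_C1/27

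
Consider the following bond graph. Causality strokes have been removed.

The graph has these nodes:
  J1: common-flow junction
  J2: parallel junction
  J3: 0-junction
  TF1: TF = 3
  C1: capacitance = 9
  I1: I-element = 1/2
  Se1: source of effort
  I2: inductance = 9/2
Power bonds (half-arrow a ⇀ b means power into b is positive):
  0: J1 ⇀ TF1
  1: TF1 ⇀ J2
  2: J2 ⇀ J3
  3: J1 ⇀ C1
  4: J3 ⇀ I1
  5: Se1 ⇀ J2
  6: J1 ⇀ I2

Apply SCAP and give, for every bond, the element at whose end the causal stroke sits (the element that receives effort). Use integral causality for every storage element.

β5 |J2  (Se1 fixes effort; stroke away)
β1 |TF1  (J2 effort already set via bond 5)
β2 |J3  (0-jn J2 has e-setter on 5)
β4 |I1  (J3 effort already set via bond 2)
β0 |J1  (through TF1, causality passes straight; one stroke at TF1)
β3 |J1  (C1 integral (e out))
β6 |I2  (J1: last free bond brings flow in)

β0 stroke at J1
β1 stroke at TF1
β2 stroke at J3
β3 stroke at J1
β4 stroke at I1
β5 stroke at J2
β6 stroke at I2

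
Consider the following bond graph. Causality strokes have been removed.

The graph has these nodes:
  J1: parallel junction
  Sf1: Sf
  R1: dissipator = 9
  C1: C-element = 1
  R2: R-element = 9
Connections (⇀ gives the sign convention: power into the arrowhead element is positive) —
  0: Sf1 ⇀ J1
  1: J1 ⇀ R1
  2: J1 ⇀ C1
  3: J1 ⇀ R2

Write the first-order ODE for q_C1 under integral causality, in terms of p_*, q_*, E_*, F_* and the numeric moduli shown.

dq_C1/dt = F_Sf1 - 2*q_C1/9

bond 0 →Sf1  (Sf1 (Sf) sets flow on bond)
bond 2 →J1  (C1 outputs effort q/C1)
bond 1 →R1  (0-jn J1 has e-setter on 2)
bond 3 →R2  (J1: bond 2 brought effort, rest push out)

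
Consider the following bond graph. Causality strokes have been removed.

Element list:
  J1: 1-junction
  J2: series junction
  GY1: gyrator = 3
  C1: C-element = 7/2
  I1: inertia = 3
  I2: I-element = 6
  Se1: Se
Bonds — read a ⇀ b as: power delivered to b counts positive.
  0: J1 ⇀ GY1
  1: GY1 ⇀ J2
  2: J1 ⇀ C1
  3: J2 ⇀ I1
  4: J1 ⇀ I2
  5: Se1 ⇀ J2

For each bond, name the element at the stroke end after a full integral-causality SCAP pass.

b5 stroke→J2  (Se1: effort source, stroke at far end)
b2 stroke→J1  (C1 outputs effort q/C1)
b3 stroke→I1  (I1 integral (f out))
b1 stroke→J2  (common-f at J2 fixed by 3)
b0 stroke→J1  (through GY1, causality inverts; strokes same side of GY1)
b4 stroke→I2  (J1: last free bond brings flow in)

β0 |J1
β1 |J2
β2 |J1
β3 |I1
β4 |I2
β5 |J2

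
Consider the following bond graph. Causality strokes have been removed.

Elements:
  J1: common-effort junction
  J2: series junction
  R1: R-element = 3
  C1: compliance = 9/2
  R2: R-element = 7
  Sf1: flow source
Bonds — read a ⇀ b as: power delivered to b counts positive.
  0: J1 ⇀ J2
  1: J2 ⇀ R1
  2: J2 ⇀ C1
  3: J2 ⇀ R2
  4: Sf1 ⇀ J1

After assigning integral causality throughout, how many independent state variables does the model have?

b4 stroke→Sf1  (Sf1 (Sf) sets flow on bond)
b0 stroke→J1  (J1 needs exactly one e-in)
b1 stroke→J2  (common-f at J2 fixed by 0)
b2 stroke→J2  (common-f at J2 fixed by 0)
b3 stroke→J2  (common-f at J2 fixed by 0)

1  (C1 all integral)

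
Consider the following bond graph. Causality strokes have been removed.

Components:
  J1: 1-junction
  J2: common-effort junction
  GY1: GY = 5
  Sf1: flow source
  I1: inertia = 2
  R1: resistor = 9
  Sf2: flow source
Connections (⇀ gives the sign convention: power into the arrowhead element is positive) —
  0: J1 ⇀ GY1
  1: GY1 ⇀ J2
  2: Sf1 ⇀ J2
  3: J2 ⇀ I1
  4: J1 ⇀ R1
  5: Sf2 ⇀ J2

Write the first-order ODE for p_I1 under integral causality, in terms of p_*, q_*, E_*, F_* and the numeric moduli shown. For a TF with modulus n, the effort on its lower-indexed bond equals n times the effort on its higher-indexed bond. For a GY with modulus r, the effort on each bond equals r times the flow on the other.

dp_I1/dt = 25*F_Sf1/9 + 25*F_Sf2/9 - 25*p_I1/18

β2 stroke→Sf1  (Sf1: flow source, stroke at near end)
β5 stroke→Sf2  (Sf2: flow source, stroke at near end)
β3 stroke→I1  (I1 integral (f out))
β1 stroke→J2  (closing 0-jn rule on J2)
β0 stroke→J1  (GY GY1: same side as bond 1)
β4 stroke→R1  (J1 needs exactly one f-in)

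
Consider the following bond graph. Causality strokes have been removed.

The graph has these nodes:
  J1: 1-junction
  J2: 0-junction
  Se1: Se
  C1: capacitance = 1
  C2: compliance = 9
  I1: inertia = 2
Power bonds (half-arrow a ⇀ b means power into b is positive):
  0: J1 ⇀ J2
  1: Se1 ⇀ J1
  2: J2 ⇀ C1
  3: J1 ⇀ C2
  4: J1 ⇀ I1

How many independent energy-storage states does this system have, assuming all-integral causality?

b1 stroke→J1  (Se1 (Se) sets effort on bond)
b2 stroke→J2  (C1 outputs effort q/C1)
b0 stroke→J1  (J2: bond 2 brought effort, rest push out)
b3 stroke→J1  (C2 integral (e out))
b4 stroke→I1  (closing 1-jn rule on J1)

3  (C1, C2, I1 all integral)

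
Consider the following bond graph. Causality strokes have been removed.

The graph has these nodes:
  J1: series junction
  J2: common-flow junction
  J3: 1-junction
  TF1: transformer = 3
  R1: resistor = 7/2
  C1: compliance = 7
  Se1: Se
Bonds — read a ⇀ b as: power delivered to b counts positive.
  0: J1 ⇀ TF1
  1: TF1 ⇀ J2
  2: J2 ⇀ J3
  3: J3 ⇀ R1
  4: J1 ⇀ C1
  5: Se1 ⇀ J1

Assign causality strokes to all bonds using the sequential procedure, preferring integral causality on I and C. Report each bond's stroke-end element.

#5 stroke at J1  (Se1: effort source, stroke at far end)
#4 stroke at J1  (C1: C, integral causality)
#0 stroke at TF1  (J1 needs exactly one f-in)
#1 stroke at J2  (TF TF1: opposite of bond 0)
#2 stroke at J3  (closing 1-jn rule on J2)
#3 stroke at R1  (closing 1-jn rule on J3)

bond 0 stroke at TF1
bond 1 stroke at J2
bond 2 stroke at J3
bond 3 stroke at R1
bond 4 stroke at J1
bond 5 stroke at J1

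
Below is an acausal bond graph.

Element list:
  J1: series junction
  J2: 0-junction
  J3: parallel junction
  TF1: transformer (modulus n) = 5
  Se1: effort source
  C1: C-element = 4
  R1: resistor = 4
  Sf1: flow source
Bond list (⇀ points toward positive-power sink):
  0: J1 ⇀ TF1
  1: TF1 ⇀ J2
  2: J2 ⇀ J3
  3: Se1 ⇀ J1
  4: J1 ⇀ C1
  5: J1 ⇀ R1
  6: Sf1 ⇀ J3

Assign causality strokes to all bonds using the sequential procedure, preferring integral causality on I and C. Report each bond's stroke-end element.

#0 |TF1
#1 |J2
#2 |J3
#3 |J1
#4 |J1
#5 |J1
#6 |Sf1

β3 stroke→J1  (Se1: effort source, stroke at far end)
β6 stroke→Sf1  (Sf1 fixes flow; stroke at Sf1)
β2 stroke→J3  (J3: last free bond brings effort in)
β1 stroke→J2  (J2 needs exactly one e-in)
β0 stroke→TF1  (TF1 one-in-one-out from 1)
β4 stroke→J1  (1-jn J1 has f-setter on 0)
β5 stroke→J1  (1-jn J1 has f-setter on 0)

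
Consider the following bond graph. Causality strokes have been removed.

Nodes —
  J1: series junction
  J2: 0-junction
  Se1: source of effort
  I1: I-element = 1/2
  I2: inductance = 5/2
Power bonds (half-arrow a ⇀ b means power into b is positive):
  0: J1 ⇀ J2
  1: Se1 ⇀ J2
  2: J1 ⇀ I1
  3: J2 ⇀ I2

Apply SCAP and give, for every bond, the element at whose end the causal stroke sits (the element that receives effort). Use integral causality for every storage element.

β1 stroke at J2  (Se1: effort source, stroke at far end)
β0 stroke at J1  (0-jn J2 has e-setter on 1)
β3 stroke at I2  (0-jn J2 has e-setter on 1)
β2 stroke at I1  (J1: last free bond brings flow in)

β0 |J1
β1 |J2
β2 |I1
β3 |I2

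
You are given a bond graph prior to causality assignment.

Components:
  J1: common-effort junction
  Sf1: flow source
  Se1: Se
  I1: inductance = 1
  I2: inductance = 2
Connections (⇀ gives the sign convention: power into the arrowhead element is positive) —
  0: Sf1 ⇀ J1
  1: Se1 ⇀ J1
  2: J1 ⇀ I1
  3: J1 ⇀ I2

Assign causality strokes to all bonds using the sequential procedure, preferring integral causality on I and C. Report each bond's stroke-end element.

#0 →Sf1  (source Sf1 imposes f)
#1 →J1  (Se1: effort source, stroke at far end)
#2 →I1  (J1 effort already set via bond 1)
#3 →I2  (J1 effort already set via bond 1)

b0 |Sf1
b1 |J1
b2 |I1
b3 |I2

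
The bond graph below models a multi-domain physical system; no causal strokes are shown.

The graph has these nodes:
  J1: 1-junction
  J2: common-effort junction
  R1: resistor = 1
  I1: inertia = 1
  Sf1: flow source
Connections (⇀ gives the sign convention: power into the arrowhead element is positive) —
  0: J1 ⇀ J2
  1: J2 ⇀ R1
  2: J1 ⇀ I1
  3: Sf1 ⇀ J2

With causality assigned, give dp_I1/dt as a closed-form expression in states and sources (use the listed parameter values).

dp_I1/dt = -F_Sf1 - p_I1

bond 3 stroke→Sf1  (Sf1 fixes flow; stroke at Sf1)
bond 2 stroke→I1  (I1 outputs flow p/I1)
bond 0 stroke→J1  (common-f at J1 fixed by 2)
bond 1 stroke→J2  (closing 0-jn rule on J2)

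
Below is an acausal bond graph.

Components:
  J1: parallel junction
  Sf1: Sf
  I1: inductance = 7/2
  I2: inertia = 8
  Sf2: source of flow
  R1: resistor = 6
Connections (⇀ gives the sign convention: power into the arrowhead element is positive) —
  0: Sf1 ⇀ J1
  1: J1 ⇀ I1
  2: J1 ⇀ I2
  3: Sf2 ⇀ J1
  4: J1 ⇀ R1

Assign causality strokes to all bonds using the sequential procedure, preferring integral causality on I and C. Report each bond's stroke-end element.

b0 stroke→Sf1  (source Sf1 imposes f)
b3 stroke→Sf2  (Sf2: flow source, stroke at near end)
b1 stroke→I1  (prefer integral on I1)
b2 stroke→I2  (I2 integral (f out))
b4 stroke→J1  (J1 needs exactly one e-in)

bond 0 stroke at Sf1
bond 1 stroke at I1
bond 2 stroke at I2
bond 3 stroke at Sf2
bond 4 stroke at J1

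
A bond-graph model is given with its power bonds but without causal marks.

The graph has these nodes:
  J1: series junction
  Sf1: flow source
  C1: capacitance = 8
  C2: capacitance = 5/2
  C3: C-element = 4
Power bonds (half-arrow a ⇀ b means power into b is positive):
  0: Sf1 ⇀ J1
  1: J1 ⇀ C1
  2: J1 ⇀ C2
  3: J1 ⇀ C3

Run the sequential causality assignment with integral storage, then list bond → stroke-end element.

β0 |Sf1
β1 |J1
β2 |J1
β3 |J1

b0 |Sf1  (source Sf1 imposes f)
b1 |J1  (J1: bond 0 brought flow, rest push out)
b2 |J1  (J1: bond 0 brought flow, rest push out)
b3 |J1  (J1: bond 0 brought flow, rest push out)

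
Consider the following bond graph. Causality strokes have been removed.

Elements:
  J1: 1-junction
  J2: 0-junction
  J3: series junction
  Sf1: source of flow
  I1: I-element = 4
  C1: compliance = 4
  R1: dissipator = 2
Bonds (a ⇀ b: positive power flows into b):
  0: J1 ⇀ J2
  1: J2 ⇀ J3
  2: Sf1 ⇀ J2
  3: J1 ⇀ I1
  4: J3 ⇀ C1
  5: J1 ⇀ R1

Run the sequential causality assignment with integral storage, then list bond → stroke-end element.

β2 stroke at Sf1  (Sf1 (Sf) sets flow on bond)
β3 stroke at I1  (I1: I, integral causality)
β0 stroke at J1  (J1: bond 3 brought flow, rest push out)
β5 stroke at J1  (J1 flow already set via bond 3)
β1 stroke at J2  (only one effort-in slot at J2)
β4 stroke at J3  (1-jn J3 has f-setter on 1)

#0 →J1
#1 →J2
#2 →Sf1
#3 →I1
#4 →J3
#5 →J1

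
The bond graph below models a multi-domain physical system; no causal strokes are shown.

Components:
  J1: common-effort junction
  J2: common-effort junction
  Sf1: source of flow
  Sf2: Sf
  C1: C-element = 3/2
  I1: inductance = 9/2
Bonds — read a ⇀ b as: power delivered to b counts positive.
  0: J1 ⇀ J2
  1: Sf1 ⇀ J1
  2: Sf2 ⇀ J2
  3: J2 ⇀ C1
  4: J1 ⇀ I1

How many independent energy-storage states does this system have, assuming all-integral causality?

2  (C1, I1 all integral)

b1 stroke at Sf1  (source Sf1 imposes f)
b2 stroke at Sf2  (source Sf2 imposes f)
b3 stroke at J2  (C1: C, integral causality)
b0 stroke at J1  (J2 effort already set via bond 3)
b4 stroke at I1  (common-e at J1 fixed by 0)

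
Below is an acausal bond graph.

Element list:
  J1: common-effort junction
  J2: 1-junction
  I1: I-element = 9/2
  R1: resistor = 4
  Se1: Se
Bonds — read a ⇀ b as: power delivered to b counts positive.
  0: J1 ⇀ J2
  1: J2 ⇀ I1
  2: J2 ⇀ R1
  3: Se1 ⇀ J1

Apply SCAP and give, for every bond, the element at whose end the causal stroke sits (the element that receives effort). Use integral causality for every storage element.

b0 stroke at J2
b1 stroke at I1
b2 stroke at J2
b3 stroke at J1

β3 stroke→J1  (Se1: effort source, stroke at far end)
β0 stroke→J2  (0-jn J1 has e-setter on 3)
β1 stroke→I1  (I1: I, integral causality)
β2 stroke→J2  (common-f at J2 fixed by 1)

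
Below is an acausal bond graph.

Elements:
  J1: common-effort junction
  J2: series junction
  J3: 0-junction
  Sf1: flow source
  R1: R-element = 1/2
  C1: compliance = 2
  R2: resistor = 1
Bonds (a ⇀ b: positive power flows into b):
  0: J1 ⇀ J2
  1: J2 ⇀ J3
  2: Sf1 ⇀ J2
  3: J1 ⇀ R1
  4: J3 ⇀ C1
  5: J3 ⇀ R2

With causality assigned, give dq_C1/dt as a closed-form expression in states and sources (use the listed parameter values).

dq_C1/dt = F_Sf1 - q_C1/2

bond 2 stroke→Sf1  (source Sf1 imposes f)
bond 0 stroke→J2  (J2 flow already set via bond 2)
bond 1 stroke→J2  (1-jn J2 has f-setter on 2)
bond 3 stroke→J1  (only one effort-in slot at J1)
bond 4 stroke→J3  (prefer integral on C1)
bond 5 stroke→R2  (common-e at J3 fixed by 4)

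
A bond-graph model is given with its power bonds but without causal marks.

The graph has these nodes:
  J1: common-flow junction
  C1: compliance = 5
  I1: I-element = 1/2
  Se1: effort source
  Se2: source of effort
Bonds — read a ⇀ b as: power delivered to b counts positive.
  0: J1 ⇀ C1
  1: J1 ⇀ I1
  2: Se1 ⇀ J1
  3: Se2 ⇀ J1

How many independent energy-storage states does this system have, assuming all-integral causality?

2  (C1, I1 all integral)

bond 2 stroke at J1  (Se1 fixes effort; stroke away)
bond 3 stroke at J1  (Se2 fixes effort; stroke away)
bond 0 stroke at J1  (C1 integral (e out))
bond 1 stroke at I1  (closing 1-jn rule on J1)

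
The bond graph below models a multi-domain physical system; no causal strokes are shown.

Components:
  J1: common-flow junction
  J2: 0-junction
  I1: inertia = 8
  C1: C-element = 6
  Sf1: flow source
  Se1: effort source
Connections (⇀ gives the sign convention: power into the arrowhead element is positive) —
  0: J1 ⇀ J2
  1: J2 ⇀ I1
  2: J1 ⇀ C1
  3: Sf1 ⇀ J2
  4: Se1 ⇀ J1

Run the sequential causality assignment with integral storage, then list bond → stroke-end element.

β3 stroke→Sf1  (Sf1: flow source, stroke at near end)
β4 stroke→J1  (source Se1 imposes e)
β1 stroke→I1  (I1 integral (f out))
β0 stroke→J2  (J2 needs exactly one e-in)
β2 stroke→J1  (J1: bond 0 brought flow, rest push out)

β0 |J2
β1 |I1
β2 |J1
β3 |Sf1
β4 |J1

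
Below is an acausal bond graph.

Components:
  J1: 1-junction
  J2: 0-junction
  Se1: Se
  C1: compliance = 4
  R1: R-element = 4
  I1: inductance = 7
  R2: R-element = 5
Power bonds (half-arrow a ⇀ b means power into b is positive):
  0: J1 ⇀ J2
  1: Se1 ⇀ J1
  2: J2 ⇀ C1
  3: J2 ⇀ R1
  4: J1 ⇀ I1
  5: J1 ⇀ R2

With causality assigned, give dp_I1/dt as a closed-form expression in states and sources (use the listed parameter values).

β1 |J1  (Se1 (Se) sets effort on bond)
β2 |J2  (C1 integral (e out))
β0 |J1  (J2 effort already set via bond 2)
β3 |R1  (0-jn J2 has e-setter on 2)
β4 |I1  (I1 outputs flow p/I1)
β5 |J1  (J1 flow already set via bond 4)

dp_I1/dt = E_Se1 - 5*p_I1/7 - q_C1/4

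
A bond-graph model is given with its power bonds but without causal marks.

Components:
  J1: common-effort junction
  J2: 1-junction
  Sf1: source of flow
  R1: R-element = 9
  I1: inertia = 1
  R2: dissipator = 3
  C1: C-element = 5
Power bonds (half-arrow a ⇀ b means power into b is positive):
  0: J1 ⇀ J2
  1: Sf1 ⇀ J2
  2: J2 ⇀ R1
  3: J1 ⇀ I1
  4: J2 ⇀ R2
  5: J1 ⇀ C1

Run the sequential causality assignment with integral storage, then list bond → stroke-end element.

b1 →Sf1  (Sf1: flow source, stroke at near end)
b0 →J2  (J2: bond 1 brought flow, rest push out)
b2 →J2  (J2 flow already set via bond 1)
b4 →J2  (J2 flow already set via bond 1)
b3 →I1  (I1: I, integral causality)
b5 →J1  (only one effort-in slot at J1)

#0 stroke at J2
#1 stroke at Sf1
#2 stroke at J2
#3 stroke at I1
#4 stroke at J2
#5 stroke at J1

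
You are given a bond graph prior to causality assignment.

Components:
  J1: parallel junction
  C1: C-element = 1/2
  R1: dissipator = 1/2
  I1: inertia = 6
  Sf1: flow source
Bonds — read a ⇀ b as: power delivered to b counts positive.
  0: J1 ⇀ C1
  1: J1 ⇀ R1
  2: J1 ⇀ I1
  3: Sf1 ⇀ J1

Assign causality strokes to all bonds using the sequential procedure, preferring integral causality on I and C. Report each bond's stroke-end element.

β0 →J1
β1 →R1
β2 →I1
β3 →Sf1

#3 stroke→Sf1  (source Sf1 imposes f)
#0 stroke→J1  (prefer integral on C1)
#1 stroke→R1  (common-e at J1 fixed by 0)
#2 stroke→I1  (common-e at J1 fixed by 0)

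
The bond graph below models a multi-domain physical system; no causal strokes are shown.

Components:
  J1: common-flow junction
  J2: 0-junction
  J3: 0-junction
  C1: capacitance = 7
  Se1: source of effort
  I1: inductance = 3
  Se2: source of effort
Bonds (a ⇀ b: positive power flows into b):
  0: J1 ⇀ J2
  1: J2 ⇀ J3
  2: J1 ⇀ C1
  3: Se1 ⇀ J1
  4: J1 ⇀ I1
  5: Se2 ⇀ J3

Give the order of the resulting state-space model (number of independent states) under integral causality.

β3 stroke→J1  (Se1 (Se) sets effort on bond)
β5 stroke→J3  (Se2 fixes effort; stroke away)
β1 stroke→J2  (J3 effort already set via bond 5)
β0 stroke→J1  (0-jn J2 has e-setter on 1)
β2 stroke→J1  (C1 outputs effort q/C1)
β4 stroke→I1  (J1: last free bond brings flow in)

2  (C1, I1 all integral)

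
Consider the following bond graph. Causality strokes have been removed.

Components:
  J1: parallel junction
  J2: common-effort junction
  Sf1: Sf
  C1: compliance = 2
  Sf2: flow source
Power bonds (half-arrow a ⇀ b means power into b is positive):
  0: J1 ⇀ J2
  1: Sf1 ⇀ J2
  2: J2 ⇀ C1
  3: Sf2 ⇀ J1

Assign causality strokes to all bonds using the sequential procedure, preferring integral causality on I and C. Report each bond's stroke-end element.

β0 →J1
β1 →Sf1
β2 →J2
β3 →Sf2

β1 stroke→Sf1  (Sf1: flow source, stroke at near end)
β3 stroke→Sf2  (Sf2 fixes flow; stroke at Sf2)
β0 stroke→J1  (J1 needs exactly one e-in)
β2 stroke→J2  (J2 needs exactly one e-in)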